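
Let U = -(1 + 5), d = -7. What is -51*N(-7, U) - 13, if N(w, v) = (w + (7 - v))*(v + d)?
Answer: 3965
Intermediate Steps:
U = -6 (U = -1*6 = -6)
N(w, v) = (-7 + v)*(7 + w - v) (N(w, v) = (w + (7 - v))*(v - 7) = (7 + w - v)*(-7 + v) = (-7 + v)*(7 + w - v))
-51*N(-7, U) - 13 = -51*(-49 - 1*(-6)**2 - 7*(-7) + 14*(-6) - 6*(-7)) - 13 = -51*(-49 - 1*36 + 49 - 84 + 42) - 13 = -51*(-49 - 36 + 49 - 84 + 42) - 13 = -51*(-78) - 13 = 3978 - 13 = 3965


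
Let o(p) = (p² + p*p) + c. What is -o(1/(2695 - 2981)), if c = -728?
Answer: 29773743/40898 ≈ 728.00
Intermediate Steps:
o(p) = -728 + 2*p² (o(p) = (p² + p*p) - 728 = (p² + p²) - 728 = 2*p² - 728 = -728 + 2*p²)
-o(1/(2695 - 2981)) = -(-728 + 2*(1/(2695 - 2981))²) = -(-728 + 2*(1/(-286))²) = -(-728 + 2*(-1/286)²) = -(-728 + 2*(1/81796)) = -(-728 + 1/40898) = -1*(-29773743/40898) = 29773743/40898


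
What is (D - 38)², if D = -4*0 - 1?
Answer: 1521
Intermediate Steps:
D = -1 (D = 0 - 1 = -1)
(D - 38)² = (-1 - 38)² = (-39)² = 1521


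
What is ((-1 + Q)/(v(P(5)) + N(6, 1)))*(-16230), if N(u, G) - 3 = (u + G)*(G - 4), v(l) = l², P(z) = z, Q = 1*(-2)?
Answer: 48690/7 ≈ 6955.7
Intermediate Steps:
Q = -2
N(u, G) = 3 + (-4 + G)*(G + u) (N(u, G) = 3 + (u + G)*(G - 4) = 3 + (G + u)*(-4 + G) = 3 + (-4 + G)*(G + u))
((-1 + Q)/(v(P(5)) + N(6, 1)))*(-16230) = ((-1 - 2)/(5² + (3 + 1² - 4*1 - 4*6 + 1*6)))*(-16230) = -3/(25 + (3 + 1 - 4 - 24 + 6))*(-16230) = -3/(25 - 18)*(-16230) = -3/7*(-16230) = 48690/7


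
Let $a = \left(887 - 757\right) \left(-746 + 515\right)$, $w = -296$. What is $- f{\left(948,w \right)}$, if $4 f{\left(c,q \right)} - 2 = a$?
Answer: $7507$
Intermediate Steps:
$a = -30030$ ($a = 130 \left(-231\right) = -30030$)
$f{\left(c,q \right)} = -7507$ ($f{\left(c,q \right)} = \frac{1}{2} + \frac{1}{4} \left(-30030\right) = \frac{1}{2} - \frac{15015}{2} = -7507$)
$- f{\left(948,w \right)} = \left(-1\right) \left(-7507\right) = 7507$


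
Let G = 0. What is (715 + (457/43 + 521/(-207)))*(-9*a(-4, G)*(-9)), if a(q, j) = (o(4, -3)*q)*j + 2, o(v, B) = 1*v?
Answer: 115855398/989 ≈ 1.1714e+5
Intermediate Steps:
o(v, B) = v
a(q, j) = 2 + 4*j*q (a(q, j) = (4*q)*j + 2 = 4*j*q + 2 = 2 + 4*j*q)
(715 + (457/43 + 521/(-207)))*(-9*a(-4, G)*(-9)) = (715 + (457/43 + 521/(-207)))*(-9*(2 + 4*0*(-4))*(-9)) = (715 + (457*(1/43) + 521*(-1/207)))*(-9*(2 + 0)*(-9)) = (715 + (457/43 - 521/207))*(-9*2*(-9)) = (715 + 72196/8901)*(-18*(-9)) = (6436411/8901)*162 = 115855398/989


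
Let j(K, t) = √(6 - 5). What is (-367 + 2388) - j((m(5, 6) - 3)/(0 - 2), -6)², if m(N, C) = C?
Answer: 2020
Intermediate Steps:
j(K, t) = 1 (j(K, t) = √1 = 1)
(-367 + 2388) - j((m(5, 6) - 3)/(0 - 2), -6)² = (-367 + 2388) - 1*1² = 2021 - 1*1 = 2021 - 1 = 2020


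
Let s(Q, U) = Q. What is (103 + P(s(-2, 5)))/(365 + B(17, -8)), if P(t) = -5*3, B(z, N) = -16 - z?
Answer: 22/83 ≈ 0.26506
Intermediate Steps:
P(t) = -15
(103 + P(s(-2, 5)))/(365 + B(17, -8)) = (103 - 15)/(365 + (-16 - 1*17)) = 88/(365 + (-16 - 17)) = 88/(365 - 33) = 88/332 = 88*(1/332) = 22/83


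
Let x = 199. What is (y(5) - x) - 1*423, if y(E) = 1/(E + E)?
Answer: -6219/10 ≈ -621.90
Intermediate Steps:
y(E) = 1/(2*E)
(y(5) - x) - 1*423 = ((1/2)/5 - 1*199) - 1*423 = ((1/2)*(1/5) - 199) - 423 = (1/10 - 199) - 423 = -1989/10 - 423 = -6219/10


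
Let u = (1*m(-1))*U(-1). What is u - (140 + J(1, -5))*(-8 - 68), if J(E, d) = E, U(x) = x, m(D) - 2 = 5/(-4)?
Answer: 42861/4 ≈ 10715.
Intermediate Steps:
m(D) = 3/4 (m(D) = 2 + 5/(-4) = 2 + 5*(-1/4) = 2 - 5/4 = 3/4)
u = -3/4 (u = (1*(3/4))*(-1) = (3/4)*(-1) = -3/4 ≈ -0.75000)
u - (140 + J(1, -5))*(-8 - 68) = -3/4 - (140 + 1)*(-8 - 68) = -3/4 - 141*(-76) = -3/4 - 1*(-10716) = -3/4 + 10716 = 42861/4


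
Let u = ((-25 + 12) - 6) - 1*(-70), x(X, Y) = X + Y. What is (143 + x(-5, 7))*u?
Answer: 7395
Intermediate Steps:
u = 51 (u = (-13 - 6) + 70 = -19 + 70 = 51)
(143 + x(-5, 7))*u = (143 + (-5 + 7))*51 = (143 + 2)*51 = 145*51 = 7395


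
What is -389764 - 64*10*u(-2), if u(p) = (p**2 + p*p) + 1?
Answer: -395524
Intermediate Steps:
u(p) = 1 + 2*p**2 (u(p) = (p**2 + p**2) + 1 = 2*p**2 + 1 = 1 + 2*p**2)
-389764 - 64*10*u(-2) = -389764 - 64*10*(1 + 2*(-2)**2) = -389764 - 640*(1 + 2*4) = -389764 - 640*(1 + 8) = -389764 - 640*9 = -389764 - 1*5760 = -389764 - 5760 = -395524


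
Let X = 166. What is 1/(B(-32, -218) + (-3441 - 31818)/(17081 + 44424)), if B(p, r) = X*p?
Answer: -61505/326749819 ≈ -0.00018823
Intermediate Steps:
B(p, r) = 166*p
1/(B(-32, -218) + (-3441 - 31818)/(17081 + 44424)) = 1/(166*(-32) + (-3441 - 31818)/(17081 + 44424)) = 1/(-5312 - 35259/61505) = 1/(-326749819/61505) = -61505/326749819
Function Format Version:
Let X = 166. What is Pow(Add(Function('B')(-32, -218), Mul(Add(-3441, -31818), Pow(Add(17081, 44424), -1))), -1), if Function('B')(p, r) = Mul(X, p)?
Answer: Rational(-61505, 326749819) ≈ -0.00018823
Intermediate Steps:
Function('B')(p, r) = Mul(166, p)
Pow(Add(Function('B')(-32, -218), Mul(Add(-3441, -31818), Pow(Add(17081, 44424), -1))), -1) = Pow(Add(Mul(166, -32), Mul(Add(-3441, -31818), Pow(Add(17081, 44424), -1))), -1) = Pow(Add(-5312, Mul(-35259, Pow(61505, -1))), -1) = Pow(Add(-5312, Mul(-35259, Rational(1, 61505))), -1) = Pow(Add(-5312, Rational(-35259, 61505)), -1) = Pow(Rational(-326749819, 61505), -1) = Rational(-61505, 326749819)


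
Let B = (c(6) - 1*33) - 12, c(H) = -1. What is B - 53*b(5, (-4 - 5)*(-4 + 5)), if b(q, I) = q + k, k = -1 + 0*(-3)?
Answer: -258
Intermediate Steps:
B = -46 (B = (-1 - 1*33) - 12 = (-1 - 33) - 12 = -34 - 12 = -46)
k = -1 (k = -1 + 0 = -1)
b(q, I) = -1 + q (b(q, I) = q - 1 = -1 + q)
B - 53*b(5, (-4 - 5)*(-4 + 5)) = -46 - 53*(-1 + 5) = -46 - 53*4 = -46 - 212 = -258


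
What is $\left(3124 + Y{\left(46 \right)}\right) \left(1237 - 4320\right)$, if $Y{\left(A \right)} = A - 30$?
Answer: $-9680620$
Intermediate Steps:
$Y{\left(A \right)} = -30 + A$ ($Y{\left(A \right)} = A - 30 = -30 + A$)
$\left(3124 + Y{\left(46 \right)}\right) \left(1237 - 4320\right) = \left(3124 + \left(-30 + 46\right)\right) \left(1237 - 4320\right) = \left(3124 + 16\right) \left(-3083\right) = 3140 \left(-3083\right) = -9680620$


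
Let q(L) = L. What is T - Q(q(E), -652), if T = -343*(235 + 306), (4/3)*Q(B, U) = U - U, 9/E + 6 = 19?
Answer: -185563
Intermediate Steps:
E = 9/13 (E = 9/(-6 + 19) = 9/13 ≈ 0.69231)
Q(B, U) = 0 (Q(B, U) = 3*(U - U)/4 = (¾)*0 = 0)
T = -185563 (T = -343*541 = -185563)
T - Q(q(E), -652) = -185563 - 1*0 = -185563 + 0 = -185563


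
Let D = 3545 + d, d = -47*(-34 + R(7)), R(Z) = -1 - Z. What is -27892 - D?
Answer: -33411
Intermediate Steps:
d = 1974 (d = -47*(-34 + (-1 - 1*7)) = -47*(-34 + (-1 - 7)) = -47*(-34 - 8) = -47*(-42) = 1974)
D = 5519 (D = 3545 + 1974 = 5519)
-27892 - D = -27892 - 1*5519 = -27892 - 5519 = -33411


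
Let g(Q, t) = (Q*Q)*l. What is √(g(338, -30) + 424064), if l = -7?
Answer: 2*I*√93911 ≈ 612.9*I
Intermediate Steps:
g(Q, t) = -7*Q² (g(Q, t) = (Q*Q)*(-7) = Q²*(-7) = -7*Q²)
√(g(338, -30) + 424064) = √(-7*338² + 424064) = √(-7*114244 + 424064) = √(-799708 + 424064) = √(-375644) = 2*I*√93911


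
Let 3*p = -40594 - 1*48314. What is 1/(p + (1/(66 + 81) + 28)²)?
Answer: -21609/623454635 ≈ -3.4660e-5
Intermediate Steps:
p = -29636 (p = (-40594 - 1*48314)/3 = (-40594 - 48314)/3 = (⅓)*(-88908) = -29636)
1/(p + (1/(66 + 81) + 28)²) = 1/(-29636 + (1/(66 + 81) + 28)²) = 1/(-29636 + (1/147 + 28)²) = 1/(-29636 + (4117/147)²) = 1/(-29636 + 16949689/21609) = 1/(-623454635/21609) = -21609/623454635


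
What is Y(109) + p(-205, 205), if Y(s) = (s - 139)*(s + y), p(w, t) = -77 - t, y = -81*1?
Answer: -1122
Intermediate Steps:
y = -81
Y(s) = (-139 + s)*(-81 + s) (Y(s) = (s - 139)*(s - 81) = (-139 + s)*(-81 + s))
Y(109) + p(-205, 205) = (11259 + 109² - 220*109) + (-77 - 1*205) = (11259 + 11881 - 23980) + (-77 - 205) = -840 - 282 = -1122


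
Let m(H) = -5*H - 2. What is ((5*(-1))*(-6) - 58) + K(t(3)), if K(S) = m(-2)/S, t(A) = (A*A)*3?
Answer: -748/27 ≈ -27.704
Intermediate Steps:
m(H) = -2 - 5*H
t(A) = 3*A² (t(A) = A²*3 = 3*A²)
K(S) = 8/S (K(S) = (-2 - 5*(-2))/S = (-2 + 10)/S = 8/S)
((5*(-1))*(-6) - 58) + K(t(3)) = ((5*(-1))*(-6) - 58) + 8/((3*3²)) = (-5*(-6) - 58) + 8/((3*9)) = (30 - 58) + 8/27 = -28 + 8*(1/27) = -28 + 8/27 = -748/27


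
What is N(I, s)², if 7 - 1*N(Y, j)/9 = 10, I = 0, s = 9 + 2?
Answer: 729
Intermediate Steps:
s = 11
N(Y, j) = -27 (N(Y, j) = 63 - 9*10 = 63 - 90 = -27)
N(I, s)² = (-27)² = 729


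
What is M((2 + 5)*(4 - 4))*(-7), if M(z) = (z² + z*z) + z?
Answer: 0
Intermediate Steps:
M(z) = z + 2*z² (M(z) = (z² + z²) + z = 2*z² + z = z + 2*z²)
M((2 + 5)*(4 - 4))*(-7) = (((2 + 5)*(4 - 4))*(1 + 2*((2 + 5)*(4 - 4))))*(-7) = ((7*0)*(1 + 2*(7*0)))*(-7) = (0*(1 + 2*0))*(-7) = (0*(1 + 0))*(-7) = (0*1)*(-7) = 0*(-7) = 0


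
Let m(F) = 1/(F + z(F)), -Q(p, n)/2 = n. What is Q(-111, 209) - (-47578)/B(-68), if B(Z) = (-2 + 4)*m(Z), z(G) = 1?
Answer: -1594281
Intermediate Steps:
Q(p, n) = -2*n
m(F) = 1/(1 + F) (m(F) = 1/(F + 1) = 1/(1 + F))
B(Z) = 2/(1 + Z) (B(Z) = (-2 + 4)/(1 + Z) = 2/(1 + Z))
Q(-111, 209) - (-47578)/B(-68) = -2*209 - (-47578)/(2/(1 - 68)) = -418 - (-47578)/(2/(-67)) = -418 - (-47578)/(2*(-1/67)) = -418 - (-47578)/(-2/67) = -418 - (-47578)*(-67)/2 = -418 - 1*1593863 = -418 - 1593863 = -1594281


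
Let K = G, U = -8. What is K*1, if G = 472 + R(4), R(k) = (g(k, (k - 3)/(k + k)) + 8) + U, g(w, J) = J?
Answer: 3777/8 ≈ 472.13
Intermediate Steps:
R(k) = (-3 + k)/(2*k) (R(k) = ((k - 3)/(k + k) + 8) - 8 = ((-3 + k)/((2*k)) + 8) - 8 = ((-3 + k)*(1/(2*k)) + 8) - 8 = ((-3 + k)/(2*k) + 8) - 8 = (8 + (-3 + k)/(2*k)) - 8 = (-3 + k)/(2*k))
G = 3777/8 (G = 472 + (1/2)*(-3 + 4)/4 = 472 + (1/2)*(1/4)*1 = 472 + 1/8 = 3777/8 ≈ 472.13)
K = 3777/8 ≈ 472.13
K*1 = (3777/8)*1 = 3777/8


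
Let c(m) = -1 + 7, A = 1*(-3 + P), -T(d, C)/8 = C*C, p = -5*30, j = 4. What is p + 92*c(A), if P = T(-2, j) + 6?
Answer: 402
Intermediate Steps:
p = -150
T(d, C) = -8*C**2 (T(d, C) = -8*C*C = -8*C**2)
P = -122 (P = -8*4**2 + 6 = -8*16 + 6 = -128 + 6 = -122)
A = -125 (A = 1*(-3 - 122) = 1*(-125) = -125)
c(m) = 6
p + 92*c(A) = -150 + 92*6 = -150 + 552 = 402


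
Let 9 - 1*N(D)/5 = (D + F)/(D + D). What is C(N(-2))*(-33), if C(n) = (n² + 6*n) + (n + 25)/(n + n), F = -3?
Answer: -28396599/496 ≈ -57251.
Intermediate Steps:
N(D) = 45 - 5*(-3 + D)/(2*D) (N(D) = 45 - 5*(D - 3)/(D + D) = 45 - 5*(-3 + D)/(2*D))
C(n) = n² + 6*n + (25 + n)/(2*n) (C(n) = (n² + 6*n) + (25 + n)/((2*n)) = (n² + 6*n) + (25 + n)*(1/(2*n)) = (n² + 6*n) + (25 + n)/(2*n) = n² + 6*n + (25 + n)/(2*n))
C(N(-2))*(-33) = (½ + ((5/2)*(3 + 17*(-2))/(-2))² + 6*((5/2)*(3 + 17*(-2))/(-2)) + 25/(2*(((5/2)*(3 + 17*(-2))/(-2)))))*(-33) = (½ + ((5/2)*(-½)*(3 - 34))² + 6*((5/2)*(-½)*(3 - 34)) + 25/(2*(((5/2)*(-½)*(3 - 34)))))*(-33) = (½ + ((5/2)*(-½)*(-31))² + 6*((5/2)*(-½)*(-31)) + 25/(2*(((5/2)*(-½)*(-31)))))*(-33) = (½ + (155/4)² + 6*(155/4) + 25/(2*(155/4)))*(-33) = (½ + 24025/16 + 465/2 + (25/2)*(4/155))*(-33) = (½ + 24025/16 + 465/2 + 10/31)*(-33) = (860503/496)*(-33) = -28396599/496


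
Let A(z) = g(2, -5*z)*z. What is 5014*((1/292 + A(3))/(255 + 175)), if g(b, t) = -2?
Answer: -4389757/62780 ≈ -69.923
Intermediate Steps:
A(z) = -2*z
5014*((1/292 + A(3))/(255 + 175)) = 5014*((1/292 - 2*3)/(255 + 175)) = 5014*((1/292 - 6)/430) = 5014*(-1751/292*1/430) = 5014*(-1751/125560) = -4389757/62780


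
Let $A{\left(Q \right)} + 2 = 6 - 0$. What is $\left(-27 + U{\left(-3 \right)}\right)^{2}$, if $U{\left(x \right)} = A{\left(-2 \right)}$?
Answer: $529$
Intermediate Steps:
$A{\left(Q \right)} = 4$ ($A{\left(Q \right)} = -2 + \left(6 - 0\right) = -2 + \left(6 + 0\right) = -2 + 6 = 4$)
$U{\left(x \right)} = 4$
$\left(-27 + U{\left(-3 \right)}\right)^{2} = \left(-27 + 4\right)^{2} = \left(-23\right)^{2} = 529$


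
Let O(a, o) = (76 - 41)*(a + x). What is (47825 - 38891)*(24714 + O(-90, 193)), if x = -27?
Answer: 184210146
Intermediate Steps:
O(a, o) = -945 + 35*a (O(a, o) = (76 - 41)*(a - 27) = 35*(-27 + a) = -945 + 35*a)
(47825 - 38891)*(24714 + O(-90, 193)) = (47825 - 38891)*(24714 + (-945 + 35*(-90))) = 8934*(24714 + (-945 - 3150)) = 8934*(24714 - 4095) = 8934*20619 = 184210146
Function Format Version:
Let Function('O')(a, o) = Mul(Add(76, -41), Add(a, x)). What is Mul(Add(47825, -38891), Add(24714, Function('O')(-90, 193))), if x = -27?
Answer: 184210146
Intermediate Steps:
Function('O')(a, o) = Add(-945, Mul(35, a)) (Function('O')(a, o) = Mul(Add(76, -41), Add(a, -27)) = Mul(35, Add(-27, a)) = Add(-945, Mul(35, a)))
Mul(Add(47825, -38891), Add(24714, Function('O')(-90, 193))) = Mul(Add(47825, -38891), Add(24714, Add(-945, Mul(35, -90)))) = Mul(8934, Add(24714, Add(-945, -3150))) = Mul(8934, Add(24714, -4095)) = Mul(8934, 20619) = 184210146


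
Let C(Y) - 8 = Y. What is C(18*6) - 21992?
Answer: -21876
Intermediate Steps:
C(Y) = 8 + Y
C(18*6) - 21992 = (8 + 18*6) - 21992 = (8 + 108) - 21992 = 116 - 21992 = -21876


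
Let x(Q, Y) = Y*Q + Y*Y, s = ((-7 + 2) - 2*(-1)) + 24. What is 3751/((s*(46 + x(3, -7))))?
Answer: 3751/1554 ≈ 2.4138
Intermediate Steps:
s = 21 (s = (-5 + 2) + 24 = -3 + 24 = 21)
x(Q, Y) = Y² + Q*Y (x(Q, Y) = Q*Y + Y² = Y² + Q*Y)
3751/((s*(46 + x(3, -7)))) = 3751/((21*(46 - 7*(3 - 7)))) = 3751/((21*(46 - 7*(-4)))) = 3751/((21*(46 + 28))) = 3751/((21*74)) = 3751/1554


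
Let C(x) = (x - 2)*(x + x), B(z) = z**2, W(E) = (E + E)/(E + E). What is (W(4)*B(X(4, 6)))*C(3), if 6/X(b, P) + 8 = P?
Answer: 54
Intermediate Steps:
X(b, P) = 6/(-8 + P)
W(E) = 1 (W(E) = (2*E)/((2*E)) = (2*E)*(1/(2*E)) = 1)
C(x) = 2*x*(-2 + x) (C(x) = (-2 + x)*(2*x) = 2*x*(-2 + x))
(W(4)*B(X(4, 6)))*C(3) = (1*(6/(-8 + 6))**2)*(2*3*(-2 + 3)) = (1*(6/(-2))**2)*(2*3*1) = (1*(6*(-1/2))**2)*6 = (1*(-3)**2)*6 = (1*9)*6 = 9*6 = 54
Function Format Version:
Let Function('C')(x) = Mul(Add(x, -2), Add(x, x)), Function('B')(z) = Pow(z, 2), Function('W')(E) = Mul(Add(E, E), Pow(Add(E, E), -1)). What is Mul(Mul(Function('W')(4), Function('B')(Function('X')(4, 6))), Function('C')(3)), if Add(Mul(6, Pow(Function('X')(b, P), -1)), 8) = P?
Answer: 54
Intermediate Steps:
Function('X')(b, P) = Mul(6, Pow(Add(-8, P), -1))
Function('W')(E) = 1 (Function('W')(E) = Mul(Mul(2, E), Pow(Mul(2, E), -1)) = Mul(Mul(2, E), Mul(Rational(1, 2), Pow(E, -1))) = 1)
Function('C')(x) = Mul(2, x, Add(-2, x)) (Function('C')(x) = Mul(Add(-2, x), Mul(2, x)) = Mul(2, x, Add(-2, x)))
Mul(Mul(Function('W')(4), Function('B')(Function('X')(4, 6))), Function('C')(3)) = Mul(Mul(1, Pow(Mul(6, Pow(Add(-8, 6), -1)), 2)), Mul(2, 3, Add(-2, 3))) = Mul(Mul(1, Pow(Mul(6, Pow(-2, -1)), 2)), Mul(2, 3, 1)) = Mul(Mul(1, Pow(Mul(6, Rational(-1, 2)), 2)), 6) = Mul(Mul(1, Pow(-3, 2)), 6) = Mul(Mul(1, 9), 6) = Mul(9, 6) = 54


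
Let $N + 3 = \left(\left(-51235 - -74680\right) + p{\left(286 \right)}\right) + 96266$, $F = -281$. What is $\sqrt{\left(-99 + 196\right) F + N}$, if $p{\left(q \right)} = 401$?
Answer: $2 \sqrt{23213} \approx 304.72$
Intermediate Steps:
$N = 120109$ ($N = -3 + \left(\left(\left(-51235 - -74680\right) + 401\right) + 96266\right) = -3 + \left(\left(\left(-51235 + 74680\right) + 401\right) + 96266\right) = -3 + \left(\left(23445 + 401\right) + 96266\right) = -3 + \left(23846 + 96266\right) = -3 + 120112 = 120109$)
$\sqrt{\left(-99 + 196\right) F + N} = \sqrt{\left(-99 + 196\right) \left(-281\right) + 120109} = \sqrt{97 \left(-281\right) + 120109} = \sqrt{-27257 + 120109} = \sqrt{92852} = 2 \sqrt{23213}$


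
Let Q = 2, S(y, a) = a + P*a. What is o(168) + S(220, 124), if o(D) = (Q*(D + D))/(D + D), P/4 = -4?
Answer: -1858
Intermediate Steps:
P = -16 (P = 4*(-4) = -16)
S(y, a) = -15*a (S(y, a) = a - 16*a = -15*a)
o(D) = 2 (o(D) = (2*(D + D))/(D + D) = (2*(2*D))/((2*D)) = (4*D)*(1/(2*D)) = 2)
o(168) + S(220, 124) = 2 - 15*124 = 2 - 1860 = -1858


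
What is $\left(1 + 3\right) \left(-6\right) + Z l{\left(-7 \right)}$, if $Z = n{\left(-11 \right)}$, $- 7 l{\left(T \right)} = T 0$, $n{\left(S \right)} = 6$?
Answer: $-24$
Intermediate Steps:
$l{\left(T \right)} = 0$ ($l{\left(T \right)} = - \frac{T 0}{7} = \left(- \frac{1}{7}\right) 0 = 0$)
$Z = 6$
$\left(1 + 3\right) \left(-6\right) + Z l{\left(-7 \right)} = \left(1 + 3\right) \left(-6\right) + 6 \cdot 0 = 4 \left(-6\right) + 0 = -24 + 0 = -24$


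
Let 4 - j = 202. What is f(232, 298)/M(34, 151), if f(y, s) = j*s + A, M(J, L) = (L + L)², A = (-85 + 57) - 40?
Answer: -14768/22801 ≈ -0.64769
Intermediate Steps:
j = -198 (j = 4 - 1*202 = 4 - 202 = -198)
A = -68 (A = -28 - 40 = -68)
M(J, L) = 4*L² (M(J, L) = (2*L)² = 4*L²)
f(y, s) = -68 - 198*s (f(y, s) = -198*s - 68 = -68 - 198*s)
f(232, 298)/M(34, 151) = (-68 - 198*298)/((4*151²)) = (-68 - 59004)/((4*22801)) = -59072/91204 = -59072*1/91204 = -14768/22801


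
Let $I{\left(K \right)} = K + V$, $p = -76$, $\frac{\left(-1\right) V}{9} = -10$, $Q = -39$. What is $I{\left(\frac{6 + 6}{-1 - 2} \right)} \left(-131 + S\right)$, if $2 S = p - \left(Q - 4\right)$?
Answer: $-12685$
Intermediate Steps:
$V = 90$ ($V = \left(-9\right) \left(-10\right) = 90$)
$I{\left(K \right)} = 90 + K$ ($I{\left(K \right)} = K + 90 = 90 + K$)
$S = - \frac{33}{2}$ ($S = \frac{-76 - \left(-39 - 4\right)}{2} = \frac{-76 - -43}{2} = \frac{-76 + 43}{2} = \frac{1}{2} \left(-33\right) = - \frac{33}{2} \approx -16.5$)
$I{\left(\frac{6 + 6}{-1 - 2} \right)} \left(-131 + S\right) = \left(90 + \frac{6 + 6}{-1 - 2}\right) \left(-131 - \frac{33}{2}\right) = \left(90 + \frac{12}{-3}\right) \left(- \frac{295}{2}\right) = \left(90 + 12 \left(- \frac{1}{3}\right)\right) \left(- \frac{295}{2}\right) = \left(90 - 4\right) \left(- \frac{295}{2}\right) = 86 \left(- \frac{295}{2}\right) = -12685$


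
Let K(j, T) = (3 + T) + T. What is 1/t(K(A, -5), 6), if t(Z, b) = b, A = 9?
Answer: 1/6 ≈ 0.16667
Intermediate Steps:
K(j, T) = 3 + 2*T
1/t(K(A, -5), 6) = 1/6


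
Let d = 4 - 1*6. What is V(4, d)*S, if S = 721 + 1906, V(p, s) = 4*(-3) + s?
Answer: -36778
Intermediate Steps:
d = -2 (d = 4 - 6 = -2)
V(p, s) = -12 + s
S = 2627
V(4, d)*S = (-12 - 2)*2627 = -14*2627 = -36778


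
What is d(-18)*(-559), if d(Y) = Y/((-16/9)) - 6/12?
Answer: -43043/8 ≈ -5380.4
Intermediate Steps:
d(Y) = -1/2 - 9*Y/16 (d(Y) = Y/((-16*1/9)) - 6*1/12 = Y/(-16/9) - 1/2 = Y*(-9/16) - 1/2 = -9*Y/16 - 1/2 = -1/2 - 9*Y/16)
d(-18)*(-559) = (-1/2 - 9/16*(-18))*(-559) = (-1/2 + 81/8)*(-559) = (77/8)*(-559) = -43043/8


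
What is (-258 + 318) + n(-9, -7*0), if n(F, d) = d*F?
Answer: 60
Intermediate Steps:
n(F, d) = F*d
(-258 + 318) + n(-9, -7*0) = (-258 + 318) - (-63)*0 = 60 - 9*0 = 60 + 0 = 60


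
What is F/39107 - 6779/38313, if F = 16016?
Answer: 348514655/1498306491 ≈ 0.23261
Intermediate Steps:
F/39107 - 6779/38313 = 16016/39107 - 6779/38313 = 348514655/1498306491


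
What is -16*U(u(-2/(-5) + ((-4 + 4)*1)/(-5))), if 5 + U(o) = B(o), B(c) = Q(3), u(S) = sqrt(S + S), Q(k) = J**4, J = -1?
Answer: 64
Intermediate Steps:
Q(k) = 1 (Q(k) = (-1)**4 = 1)
u(S) = sqrt(2)*sqrt(S) (u(S) = sqrt(2*S) = sqrt(2)*sqrt(S))
B(c) = 1
U(o) = -4 (U(o) = -5 + 1 = -4)
-16*U(u(-2/(-5) + ((-4 + 4)*1)/(-5))) = -16*(-4) = 64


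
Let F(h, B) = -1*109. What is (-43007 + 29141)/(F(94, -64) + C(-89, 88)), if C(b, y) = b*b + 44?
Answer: -6933/3928 ≈ -1.7650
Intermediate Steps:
C(b, y) = 44 + b**2 (C(b, y) = b**2 + 44 = 44 + b**2)
F(h, B) = -109
(-43007 + 29141)/(F(94, -64) + C(-89, 88)) = (-43007 + 29141)/(-109 + (44 + (-89)**2)) = -13866/(-109 + (44 + 7921)) = -13866/(-109 + 7965) = -13866/7856 = -13866*1/7856 = -6933/3928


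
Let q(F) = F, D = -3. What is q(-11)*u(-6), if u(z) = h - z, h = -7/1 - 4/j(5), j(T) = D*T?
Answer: 121/15 ≈ 8.0667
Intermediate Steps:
j(T) = -3*T
h = -101/15 (h = -7/1 - 4/((-3*5)) = -7*1 - 4/(-15) = -7 - 4*(-1/15) = -7 + 4/15 = -101/15 ≈ -6.7333)
u(z) = -101/15 - z
q(-11)*u(-6) = -11*(-101/15 - 1*(-6)) = -11*(-101/15 + 6) = -11*(-11/15) = 121/15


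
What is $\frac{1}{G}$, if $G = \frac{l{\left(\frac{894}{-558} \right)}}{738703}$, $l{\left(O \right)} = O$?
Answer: $- \frac{68699379}{149} \approx -4.6107 \cdot 10^{5}$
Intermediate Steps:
$G = - \frac{149}{68699379}$ ($G = \frac{894 \frac{1}{-558}}{738703} = 894 \left(- \frac{1}{558}\right) \frac{1}{738703} = \left(- \frac{149}{93}\right) \frac{1}{738703} = - \frac{149}{68699379} \approx -2.1689 \cdot 10^{-6}$)
$\frac{1}{G} = \frac{1}{- \frac{149}{68699379}} = - \frac{68699379}{149}$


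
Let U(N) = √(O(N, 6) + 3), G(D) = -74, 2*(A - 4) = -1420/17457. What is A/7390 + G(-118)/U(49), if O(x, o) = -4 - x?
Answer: 34559/64503615 + 37*I*√2/5 ≈ 0.00053577 + 10.465*I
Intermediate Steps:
A = 69118/17457 (A = 4 + (-1420/17457)/2 = 4 + (-1420*1/17457)/2 = 4 + (½)*(-1420/17457) = 4 - 710/17457 = 69118/17457 ≈ 3.9593)
U(N) = √(-1 - N) (U(N) = √((-4 - N) + 3) = √(-1 - N))
A/7390 + G(-118)/U(49) = (69118/17457)/7390 - 74/√(-1 - 1*49) = (69118/17457)*(1/7390) - 74/√(-1 - 49) = 34559/64503615 - 74*(-I*√2/10) = 34559/64503615 - (-37)*I*√2/5 = 34559/64503615 + 37*I*√2/5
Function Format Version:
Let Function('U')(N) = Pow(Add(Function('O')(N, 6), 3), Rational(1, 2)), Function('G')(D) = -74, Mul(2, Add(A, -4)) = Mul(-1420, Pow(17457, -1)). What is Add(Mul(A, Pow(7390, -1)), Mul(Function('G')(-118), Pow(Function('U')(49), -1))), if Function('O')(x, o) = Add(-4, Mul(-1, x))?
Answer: Add(Rational(34559, 64503615), Mul(Rational(37, 5), I, Pow(2, Rational(1, 2)))) ≈ Add(0.00053577, Mul(10.465, I))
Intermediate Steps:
A = Rational(69118, 17457) (A = Add(4, Mul(Rational(1, 2), Mul(-1420, Pow(17457, -1)))) = Add(4, Mul(Rational(1, 2), Mul(-1420, Rational(1, 17457)))) = Add(4, Mul(Rational(1, 2), Rational(-1420, 17457))) = Add(4, Rational(-710, 17457)) = Rational(69118, 17457) ≈ 3.9593)
Function('U')(N) = Pow(Add(-1, Mul(-1, N)), Rational(1, 2)) (Function('U')(N) = Pow(Add(Add(-4, Mul(-1, N)), 3), Rational(1, 2)) = Pow(Add(-1, Mul(-1, N)), Rational(1, 2)))
Add(Mul(A, Pow(7390, -1)), Mul(Function('G')(-118), Pow(Function('U')(49), -1))) = Add(Mul(Rational(69118, 17457), Pow(7390, -1)), Mul(-74, Pow(Pow(Add(-1, Mul(-1, 49)), Rational(1, 2)), -1))) = Add(Mul(Rational(69118, 17457), Rational(1, 7390)), Mul(-74, Pow(Pow(Add(-1, -49), Rational(1, 2)), -1))) = Add(Rational(34559, 64503615), Mul(-74, Pow(Pow(-50, Rational(1, 2)), -1))) = Add(Rational(34559, 64503615), Mul(-74, Pow(Mul(5, I, Pow(2, Rational(1, 2))), -1))) = Add(Rational(34559, 64503615), Mul(-74, Mul(Rational(-1, 10), I, Pow(2, Rational(1, 2))))) = Add(Rational(34559, 64503615), Mul(Rational(37, 5), I, Pow(2, Rational(1, 2))))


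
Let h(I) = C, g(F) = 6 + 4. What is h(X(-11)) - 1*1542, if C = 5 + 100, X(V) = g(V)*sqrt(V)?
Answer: -1437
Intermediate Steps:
g(F) = 10
X(V) = 10*sqrt(V)
C = 105
h(I) = 105
h(X(-11)) - 1*1542 = 105 - 1*1542 = 105 - 1542 = -1437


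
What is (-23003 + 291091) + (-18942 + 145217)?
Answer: 394363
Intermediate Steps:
(-23003 + 291091) + (-18942 + 145217) = 268088 + 126275 = 394363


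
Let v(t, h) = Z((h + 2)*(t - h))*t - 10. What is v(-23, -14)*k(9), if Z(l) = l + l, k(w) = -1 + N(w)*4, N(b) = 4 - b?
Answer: 104538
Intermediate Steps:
k(w) = 15 - 4*w (k(w) = -1 + (4 - w)*4 = -1 + (16 - 4*w) = 15 - 4*w)
Z(l) = 2*l
v(t, h) = -10 + 2*t*(2 + h)*(t - h) (v(t, h) = (2*((h + 2)*(t - h)))*t - 10 = (2*((2 + h)*(t - h)))*t - 10 = (2*(2 + h)*(t - h))*t - 10 = 2*t*(2 + h)*(t - h) - 10 = -10 + 2*t*(2 + h)*(t - h))
v(-23, -14)*k(9) = (-10 - 2*(-23)*((-14)**2 - 2*(-23) + 2*(-14) - 1*(-14)*(-23)))*(15 - 4*9) = (-10 - 2*(-23)*(196 + 46 - 28 - 322))*(15 - 36) = (-10 - 2*(-23)*(-108))*(-21) = (-10 - 4968)*(-21) = -4978*(-21) = 104538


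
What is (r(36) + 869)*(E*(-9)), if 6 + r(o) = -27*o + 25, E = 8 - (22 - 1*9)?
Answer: -3780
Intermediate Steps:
E = -5 (E = 8 - (22 - 9) = 8 - 1*13 = 8 - 13 = -5)
r(o) = 19 - 27*o (r(o) = -6 + (-27*o + 25) = -6 + (25 - 27*o) = 19 - 27*o)
(r(36) + 869)*(E*(-9)) = ((19 - 27*36) + 869)*(-5*(-9)) = ((19 - 972) + 869)*45 = (-953 + 869)*45 = -84*45 = -3780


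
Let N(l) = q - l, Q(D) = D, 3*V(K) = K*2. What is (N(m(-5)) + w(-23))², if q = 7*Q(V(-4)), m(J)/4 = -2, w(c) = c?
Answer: 10201/9 ≈ 1133.4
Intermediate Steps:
V(K) = 2*K/3 (V(K) = (K*2)/3 = (2*K)/3 = 2*K/3)
m(J) = -8 (m(J) = 4*(-2) = -8)
q = -56/3 (q = 7*((⅔)*(-4)) = 7*(-8/3) = -56/3 ≈ -18.667)
N(l) = -56/3 - l
(N(m(-5)) + w(-23))² = ((-56/3 - 1*(-8)) - 23)² = ((-56/3 + 8) - 23)² = (-32/3 - 23)² = (-101/3)² = 10201/9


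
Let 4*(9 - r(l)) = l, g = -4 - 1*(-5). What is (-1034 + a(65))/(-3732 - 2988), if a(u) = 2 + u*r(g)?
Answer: 1853/26880 ≈ 0.068936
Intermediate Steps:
g = 1 (g = -4 + 5 = 1)
r(l) = 9 - l/4
a(u) = 2 + 35*u/4 (a(u) = 2 + u*(9 - ¼*1) = 2 + u*(9 - ¼) = 2 + u*(35/4) = 2 + 35*u/4)
(-1034 + a(65))/(-3732 - 2988) = (-1034 + (2 + (35/4)*65))/(-3732 - 2988) = (-1034 + (2 + 2275/4))/(-6720) = (-1034 + 2283/4)*(-1/6720) = -1853/4*(-1/6720) = 1853/26880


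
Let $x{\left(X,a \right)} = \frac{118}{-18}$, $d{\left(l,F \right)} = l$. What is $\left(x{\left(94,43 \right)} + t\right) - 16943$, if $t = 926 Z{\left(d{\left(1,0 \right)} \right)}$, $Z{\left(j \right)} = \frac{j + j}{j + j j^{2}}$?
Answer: $- \frac{144212}{9} \approx -16024.0$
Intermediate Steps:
$x{\left(X,a \right)} = - \frac{59}{9}$ ($x{\left(X,a \right)} = 118 \left(- \frac{1}{18}\right) = - \frac{59}{9}$)
$Z{\left(j \right)} = \frac{2 j}{j + j^{3}}$
$t = 926$ ($t = 926 \frac{2}{1 + 1^{2}} = 926 \frac{2}{1 + 1} = 926 \cdot \frac{2}{2} = 926 \cdot 2 \cdot \frac{1}{2} = 926 \cdot 1 = 926$)
$\left(x{\left(94,43 \right)} + t\right) - 16943 = \left(- \frac{59}{9} + 926\right) - 16943 = \frac{8275}{9} - 16943 = - \frac{144212}{9}$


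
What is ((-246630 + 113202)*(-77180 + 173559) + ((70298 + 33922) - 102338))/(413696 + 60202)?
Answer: -6429827665/236949 ≈ -27136.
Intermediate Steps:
((-246630 + 113202)*(-77180 + 173559) + ((70298 + 33922) - 102338))/(413696 + 60202) = (-133428*96379 + (104220 - 102338))/473898 = (-12859657212 + 1882)*(1/473898) = -12859655330*1/473898 = -6429827665/236949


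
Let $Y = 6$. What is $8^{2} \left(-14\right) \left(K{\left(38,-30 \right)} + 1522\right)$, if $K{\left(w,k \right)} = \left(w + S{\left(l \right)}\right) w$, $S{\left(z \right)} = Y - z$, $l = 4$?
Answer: $-2725632$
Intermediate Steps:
$S{\left(z \right)} = 6 - z$
$K{\left(w,k \right)} = w \left(2 + w\right)$ ($K{\left(w,k \right)} = \left(w + \left(6 - 4\right)\right) w = \left(w + 2\right) w = \left(2 + w\right) w = w \left(2 + w\right)$)
$8^{2} \left(-14\right) \left(K{\left(38,-30 \right)} + 1522\right) = 8^{2} \left(-14\right) \left(38 \left(2 + 38\right) + 1522\right) = 64 \left(-14\right) \left(38 \cdot 40 + 1522\right) = - 896 \left(1520 + 1522\right) = \left(-896\right) 3042 = -2725632$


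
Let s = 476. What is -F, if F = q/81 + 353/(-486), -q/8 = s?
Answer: 23201/486 ≈ 47.739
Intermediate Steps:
q = -3808 (q = -8*476 = -3808)
F = -23201/486 (F = -3808/81 + 353/(-486) = -3808*1/81 + 353*(-1/486) = -3808/81 - 353/486 = -23201/486 ≈ -47.739)
-F = -1*(-23201/486) = 23201/486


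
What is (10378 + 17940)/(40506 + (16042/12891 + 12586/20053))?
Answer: 3660147134457/5235707743595 ≈ 0.69907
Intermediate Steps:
(10378 + 17940)/(40506 + (16042/12891 + 12586/20053)) = 28318/(40506 + (16042*(1/12891) + 12586*(1/20053))) = 28318/(40506 + (16042/12891 + 12586/20053)) = 28318/(40506 + 483936352/258503223) = 28318/(10471415487190/258503223) = 28318*(258503223/10471415487190) = 3660147134457/5235707743595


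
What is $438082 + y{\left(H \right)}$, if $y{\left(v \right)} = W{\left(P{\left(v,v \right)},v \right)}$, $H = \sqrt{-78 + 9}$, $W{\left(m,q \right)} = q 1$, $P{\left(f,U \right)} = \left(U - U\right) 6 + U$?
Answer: $438082 + i \sqrt{69} \approx 4.3808 \cdot 10^{5} + 8.3066 i$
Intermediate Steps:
$P{\left(f,U \right)} = U$ ($P{\left(f,U \right)} = 0 \cdot 6 + U = 0 + U = U$)
$W{\left(m,q \right)} = q$
$H = i \sqrt{69}$ ($H = \sqrt{-69} = i \sqrt{69} \approx 8.3066 i$)
$y{\left(v \right)} = v$
$438082 + y{\left(H \right)} = 438082 + i \sqrt{69}$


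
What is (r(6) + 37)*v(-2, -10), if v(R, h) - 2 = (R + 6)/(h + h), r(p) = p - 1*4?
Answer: 351/5 ≈ 70.200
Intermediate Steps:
r(p) = -4 + p (r(p) = p - 4 = -4 + p)
v(R, h) = 2 + (6 + R)/(2*h) (v(R, h) = 2 + (R + 6)/(h + h) = 2 + (6 + R)/((2*h)) = 2 + (6 + R)*(1/(2*h)) = 2 + (6 + R)/(2*h))
(r(6) + 37)*v(-2, -10) = ((-4 + 6) + 37)*((½)*(6 - 2 + 4*(-10))/(-10)) = (2 + 37)*((½)*(-⅒)*(6 - 2 - 40)) = 39*((½)*(-⅒)*(-36)) = 39*(9/5) = 351/5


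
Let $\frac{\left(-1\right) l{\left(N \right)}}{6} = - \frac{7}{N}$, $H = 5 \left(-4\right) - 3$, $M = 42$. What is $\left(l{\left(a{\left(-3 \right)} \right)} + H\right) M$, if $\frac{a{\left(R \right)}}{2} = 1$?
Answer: $-84$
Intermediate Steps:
$a{\left(R \right)} = 2$ ($a{\left(R \right)} = 2 \cdot 1 = 2$)
$H = -23$ ($H = -20 - 3 = -23$)
$l{\left(N \right)} = \frac{42}{N}$ ($l{\left(N \right)} = - 6 \left(- \frac{7}{N}\right) = \frac{42}{N}$)
$\left(l{\left(a{\left(-3 \right)} \right)} + H\right) M = \left(\frac{42}{2} - 23\right) 42 = \left(42 \cdot \frac{1}{2} - 23\right) 42 = \left(21 - 23\right) 42 = \left(-2\right) 42 = -84$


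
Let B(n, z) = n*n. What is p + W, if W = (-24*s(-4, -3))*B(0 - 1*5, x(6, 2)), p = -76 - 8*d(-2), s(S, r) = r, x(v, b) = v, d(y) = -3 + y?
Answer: 1764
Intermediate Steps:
B(n, z) = n²
p = -36 (p = -76 - 8*(-3 - 2) = -76 - 8*(-5) = -76 + 40 = -36)
W = 1800 (W = (-24*(-3))*(0 - 1*5)² = 72*(0 - 5)² = 72*(-5)² = 72*25 = 1800)
p + W = -36 + 1800 = 1764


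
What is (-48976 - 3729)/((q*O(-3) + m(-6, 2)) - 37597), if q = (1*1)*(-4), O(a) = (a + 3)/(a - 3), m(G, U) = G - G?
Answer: 52705/37597 ≈ 1.4018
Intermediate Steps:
m(G, U) = 0
O(a) = (3 + a)/(-3 + a)
q = -4 (q = 1*(-4) = -4)
(-48976 - 3729)/((q*O(-3) + m(-6, 2)) - 37597) = (-48976 - 3729)/((-4*(3 - 3)/(-3 - 3) + 0) - 37597) = -52705/((-4*0/(-6) + 0) - 37597) = -52705/((-(-2)*0/3 + 0) - 37597) = -52705/((-4*0 + 0) - 37597) = -52705/((0 + 0) - 37597) = -52705/(0 - 37597) = -52705/(-37597) = -52705*(-1/37597) = 52705/37597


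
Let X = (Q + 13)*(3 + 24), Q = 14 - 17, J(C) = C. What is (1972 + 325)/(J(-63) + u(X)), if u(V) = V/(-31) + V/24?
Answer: -284828/7497 ≈ -37.992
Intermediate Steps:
Q = -3
X = 270 (X = (-3 + 13)*(3 + 24) = 10*27 = 270)
u(V) = 7*V/744 (u(V) = V*(-1/31) + V*(1/24) = -V/31 + V/24 = 7*V/744)
(1972 + 325)/(J(-63) + u(X)) = (1972 + 325)/(-63 + (7/744)*270) = 2297/(-63 + 315/124) = 2297/(-7497/124) = 2297*(-124/7497) = -284828/7497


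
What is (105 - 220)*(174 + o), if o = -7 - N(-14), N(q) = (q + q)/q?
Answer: -18975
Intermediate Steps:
N(q) = 2 (N(q) = (2*q)/q = 2)
o = -9 (o = -7 - 1*2 = -7 - 2 = -9)
(105 - 220)*(174 + o) = (105 - 220)*(174 - 9) = -115*165 = -18975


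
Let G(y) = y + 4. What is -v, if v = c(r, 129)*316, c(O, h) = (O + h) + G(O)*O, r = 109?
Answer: -3967380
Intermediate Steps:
G(y) = 4 + y
c(O, h) = O + h + O*(4 + O) (c(O, h) = (O + h) + (4 + O)*O = (O + h) + O*(4 + O) = O + h + O*(4 + O))
v = 3967380 (v = (109 + 129 + 109*(4 + 109))*316 = (109 + 129 + 109*113)*316 = (109 + 129 + 12317)*316 = 12555*316 = 3967380)
-v = -1*3967380 = -3967380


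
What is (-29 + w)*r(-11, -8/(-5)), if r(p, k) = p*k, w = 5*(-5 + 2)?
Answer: 3872/5 ≈ 774.40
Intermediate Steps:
w = -15 (w = 5*(-3) = -15)
r(p, k) = k*p
(-29 + w)*r(-11, -8/(-5)) = (-29 - 15)*(-8/(-5)*(-11)) = -44*(-8*(-⅕))*(-11) = -352*(-11)/5 = -44*(-88/5) = 3872/5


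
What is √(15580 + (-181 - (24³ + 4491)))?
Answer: 54*I ≈ 54.0*I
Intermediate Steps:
√(15580 + (-181 - (24³ + 4491))) = √(15580 + (-181 - (13824 + 4491))) = √(15580 + (-181 - 1*18315)) = √(15580 + (-181 - 18315)) = √(15580 - 18496) = √(-2916) = 54*I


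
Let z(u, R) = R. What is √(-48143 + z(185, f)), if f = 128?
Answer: 3*I*√5335 ≈ 219.12*I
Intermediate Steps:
√(-48143 + z(185, f)) = √(-48143 + 128) = √(-48015) = 3*I*√5335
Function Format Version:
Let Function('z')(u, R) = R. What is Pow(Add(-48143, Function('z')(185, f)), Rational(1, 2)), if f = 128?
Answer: Mul(3, I, Pow(5335, Rational(1, 2))) ≈ Mul(219.12, I)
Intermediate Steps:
Pow(Add(-48143, Function('z')(185, f)), Rational(1, 2)) = Pow(Add(-48143, 128), Rational(1, 2)) = Pow(-48015, Rational(1, 2)) = Mul(3, I, Pow(5335, Rational(1, 2)))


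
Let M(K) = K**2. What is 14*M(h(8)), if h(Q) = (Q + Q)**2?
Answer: 917504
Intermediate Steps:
h(Q) = 4*Q**2 (h(Q) = (2*Q)**2 = 4*Q**2)
14*M(h(8)) = 14*(4*8**2)**2 = 14*(4*64)**2 = 14*256**2 = 14*65536 = 917504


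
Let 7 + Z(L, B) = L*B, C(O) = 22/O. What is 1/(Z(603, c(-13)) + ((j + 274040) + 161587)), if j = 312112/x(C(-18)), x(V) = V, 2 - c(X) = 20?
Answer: 11/1863418 ≈ 5.9031e-6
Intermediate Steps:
c(X) = -18 (c(X) = 2 - 1*20 = 2 - 20 = -18)
j = -2809008/11 (j = 312112/((22/(-18))) = 312112/((22*(-1/18))) = 312112/(-11/9) = 312112*(-9/11) = -2809008/11 ≈ -2.5536e+5)
Z(L, B) = -7 + B*L (Z(L, B) = -7 + L*B = -7 + B*L)
1/(Z(603, c(-13)) + ((j + 274040) + 161587)) = 1/((-7 - 18*603) + ((-2809008/11 + 274040) + 161587)) = 1/((-7 - 10854) + (205432/11 + 161587)) = 1/(-10861 + 1982889/11) = 1/(1863418/11) = 11/1863418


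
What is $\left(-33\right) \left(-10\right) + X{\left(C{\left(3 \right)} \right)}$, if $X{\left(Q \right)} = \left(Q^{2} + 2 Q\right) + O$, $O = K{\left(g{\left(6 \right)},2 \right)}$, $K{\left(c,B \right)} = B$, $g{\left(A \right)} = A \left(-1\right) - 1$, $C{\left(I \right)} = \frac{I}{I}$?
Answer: $335$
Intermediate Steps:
$C{\left(I \right)} = 1$
$g{\left(A \right)} = -1 - A$ ($g{\left(A \right)} = - A - 1 = -1 - A$)
$O = 2$
$X{\left(Q \right)} = 2 + Q^{2} + 2 Q$ ($X{\left(Q \right)} = \left(Q^{2} + 2 Q\right) + 2 = 2 + Q^{2} + 2 Q$)
$\left(-33\right) \left(-10\right) + X{\left(C{\left(3 \right)} \right)} = \left(-33\right) \left(-10\right) + \left(2 + 1^{2} + 2 \cdot 1\right) = 330 + \left(2 + 1 + 2\right) = 330 + 5 = 335$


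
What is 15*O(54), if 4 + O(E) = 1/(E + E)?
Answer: -2155/36 ≈ -59.861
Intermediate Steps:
O(E) = -4 + 1/(2*E) (O(E) = -4 + 1/(E + E) = -4 + 1/(2*E))
15*O(54) = 15*(-4 + (½)/54) = 15*(-4 + (½)*(1/54)) = 15*(-4 + 1/108) = 15*(-431/108) = -2155/36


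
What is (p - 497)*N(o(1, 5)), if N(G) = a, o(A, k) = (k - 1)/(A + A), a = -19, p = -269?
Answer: 14554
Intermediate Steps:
o(A, k) = (-1 + k)/(2*A) (o(A, k) = (-1 + k)/((2*A)) = (-1 + k)*(1/(2*A)) = (-1 + k)/(2*A))
N(G) = -19
(p - 497)*N(o(1, 5)) = (-269 - 497)*(-19) = -766*(-19) = 14554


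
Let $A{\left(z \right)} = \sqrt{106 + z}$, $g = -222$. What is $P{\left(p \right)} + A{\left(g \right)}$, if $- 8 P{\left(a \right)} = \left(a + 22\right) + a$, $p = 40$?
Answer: $- \frac{51}{4} + 2 i \sqrt{29} \approx -12.75 + 10.77 i$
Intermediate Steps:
$P{\left(a \right)} = - \frac{11}{4} - \frac{a}{4}$ ($P{\left(a \right)} = - \frac{\left(a + 22\right) + a}{8} = - \frac{\left(22 + a\right) + a}{8} = - \frac{22 + 2 a}{8} = - \frac{11}{4} - \frac{a}{4}$)
$P{\left(p \right)} + A{\left(g \right)} = \left(- \frac{11}{4} - 10\right) + \sqrt{106 - 222} = \left(- \frac{11}{4} - 10\right) + \sqrt{-116} = - \frac{51}{4} + 2 i \sqrt{29}$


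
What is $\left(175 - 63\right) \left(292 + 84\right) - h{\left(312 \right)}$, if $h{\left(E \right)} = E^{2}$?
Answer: $-55232$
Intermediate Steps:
$\left(175 - 63\right) \left(292 + 84\right) - h{\left(312 \right)} = \left(175 - 63\right) \left(292 + 84\right) - 312^{2} = \left(175 - 63\right) 376 - 97344 = 112 \cdot 376 - 97344 = 42112 - 97344 = -55232$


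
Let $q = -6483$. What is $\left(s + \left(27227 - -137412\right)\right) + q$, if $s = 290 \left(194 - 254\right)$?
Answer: $140756$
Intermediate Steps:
$s = -17400$ ($s = 290 \left(-60\right) = -17400$)
$\left(s + \left(27227 - -137412\right)\right) + q = \left(-17400 + \left(27227 - -137412\right)\right) - 6483 = \left(-17400 + \left(27227 + 137412\right)\right) - 6483 = \left(-17400 + 164639\right) - 6483 = 147239 - 6483 = 140756$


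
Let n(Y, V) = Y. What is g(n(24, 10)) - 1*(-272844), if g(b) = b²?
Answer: 273420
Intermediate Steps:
g(n(24, 10)) - 1*(-272844) = 24² - 1*(-272844) = 576 + 272844 = 273420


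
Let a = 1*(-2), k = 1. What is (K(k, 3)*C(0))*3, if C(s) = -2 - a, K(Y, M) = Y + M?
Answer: 0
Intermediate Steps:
K(Y, M) = M + Y
a = -2
C(s) = 0 (C(s) = -2 - 1*(-2) = -2 + 2 = 0)
(K(k, 3)*C(0))*3 = ((3 + 1)*0)*3 = (4*0)*3 = 0*3 = 0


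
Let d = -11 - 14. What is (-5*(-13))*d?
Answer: -1625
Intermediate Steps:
d = -25
(-5*(-13))*d = -5*(-13)*(-25) = 65*(-25) = -1625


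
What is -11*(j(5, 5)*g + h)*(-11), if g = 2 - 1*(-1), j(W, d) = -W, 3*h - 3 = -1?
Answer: -5203/3 ≈ -1734.3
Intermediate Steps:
h = ⅔ (h = 1 + (⅓)*(-1) = 1 - ⅓ = ⅔ ≈ 0.66667)
g = 3 (g = 2 + 1 = 3)
-11*(j(5, 5)*g + h)*(-11) = -11*(-1*5*3 + ⅔)*(-11) = -11*(-5*3 + ⅔)*(-11) = -11*(-15 + ⅔)*(-11) = -11*(-43/3)*(-11) = (473/3)*(-11) = -5203/3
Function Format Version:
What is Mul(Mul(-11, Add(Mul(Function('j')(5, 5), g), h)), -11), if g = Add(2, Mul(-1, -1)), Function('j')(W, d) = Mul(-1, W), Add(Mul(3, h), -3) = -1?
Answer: Rational(-5203, 3) ≈ -1734.3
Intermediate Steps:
h = Rational(2, 3) (h = Add(1, Mul(Rational(1, 3), -1)) = Add(1, Rational(-1, 3)) = Rational(2, 3) ≈ 0.66667)
g = 3 (g = Add(2, 1) = 3)
Mul(Mul(-11, Add(Mul(Function('j')(5, 5), g), h)), -11) = Mul(Mul(-11, Add(Mul(Mul(-1, 5), 3), Rational(2, 3))), -11) = Mul(Mul(-11, Add(Mul(-5, 3), Rational(2, 3))), -11) = Mul(Mul(-11, Add(-15, Rational(2, 3))), -11) = Mul(Mul(-11, Rational(-43, 3)), -11) = Mul(Rational(473, 3), -11) = Rational(-5203, 3)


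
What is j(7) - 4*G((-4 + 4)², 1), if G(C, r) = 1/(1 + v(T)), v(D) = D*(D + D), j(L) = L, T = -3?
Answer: 129/19 ≈ 6.7895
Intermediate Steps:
v(D) = 2*D² (v(D) = D*(2*D) = 2*D²)
G(C, r) = 1/19 (G(C, r) = 1/(1 + 2*(-3)²) = 1/(1 + 2*9) = 1/(1 + 18) = 1/19)
j(7) - 4*G((-4 + 4)², 1) = 7 - 4*1/19 = 7 - 4/19 = 129/19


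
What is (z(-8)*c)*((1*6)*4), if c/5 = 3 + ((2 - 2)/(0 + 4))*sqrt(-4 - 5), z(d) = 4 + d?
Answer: -1440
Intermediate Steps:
c = 15 (c = 5*(3 + ((2 - 2)/(0 + 4))*sqrt(-4 - 5)) = 5*(3 + (0/4)*sqrt(-9)) = 5*(3 + (0*(1/4))*(3*I)) = 5*(3 + 0*(3*I)) = 5*(3 + 0) = 5*3 = 15)
(z(-8)*c)*((1*6)*4) = ((4 - 8)*15)*((1*6)*4) = (-4*15)*(6*4) = -60*24 = -1440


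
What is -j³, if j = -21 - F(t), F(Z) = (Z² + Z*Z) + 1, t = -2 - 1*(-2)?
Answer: 10648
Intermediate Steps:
t = 0 (t = -2 + 2 = 0)
F(Z) = 1 + 2*Z² (F(Z) = (Z² + Z²) + 1 = 2*Z² + 1 = 1 + 2*Z²)
j = -22 (j = -21 - (1 + 2*0²) = -21 - (1 + 2*0) = -21 - (1 + 0) = -21 - 1*1 = -21 - 1 = -22)
-j³ = -1*(-22)³ = -1*(-10648) = 10648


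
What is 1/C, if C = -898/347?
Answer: -347/898 ≈ -0.38641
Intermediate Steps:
C = -898/347 (C = -898*1/347 = -898/347 ≈ -2.5879)
1/C = 1/(-898/347) = -347/898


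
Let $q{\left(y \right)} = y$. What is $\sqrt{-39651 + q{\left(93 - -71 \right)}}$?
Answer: $i \sqrt{39487} \approx 198.71 i$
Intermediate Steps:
$\sqrt{-39651 + q{\left(93 - -71 \right)}} = \sqrt{-39651 + \left(93 - -71\right)} = \sqrt{-39651 + \left(93 + 71\right)} = \sqrt{-39651 + 164} = \sqrt{-39487} = i \sqrt{39487}$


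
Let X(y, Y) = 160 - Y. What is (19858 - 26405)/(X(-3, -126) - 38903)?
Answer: 6547/38617 ≈ 0.16954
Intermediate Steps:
(19858 - 26405)/(X(-3, -126) - 38903) = (19858 - 26405)/((160 - 1*(-126)) - 38903) = -6547/((160 + 126) - 38903) = -6547/(286 - 38903) = -6547/(-38617) = -6547*(-1/38617) = 6547/38617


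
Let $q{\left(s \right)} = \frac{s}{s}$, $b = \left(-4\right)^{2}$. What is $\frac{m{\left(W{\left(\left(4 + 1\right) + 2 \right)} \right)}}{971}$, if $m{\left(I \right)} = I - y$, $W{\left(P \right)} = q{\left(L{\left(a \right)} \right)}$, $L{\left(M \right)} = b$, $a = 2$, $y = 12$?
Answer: $- \frac{11}{971} \approx -0.011329$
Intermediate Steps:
$b = 16$
$L{\left(M \right)} = 16$
$q{\left(s \right)} = 1$
$W{\left(P \right)} = 1$
$m{\left(I \right)} = -12 + I$ ($m{\left(I \right)} = I - 12 = -12 + I$)
$\frac{m{\left(W{\left(\left(4 + 1\right) + 2 \right)} \right)}}{971} = \frac{-12 + 1}{971} = \left(-11\right) \frac{1}{971} = - \frac{11}{971}$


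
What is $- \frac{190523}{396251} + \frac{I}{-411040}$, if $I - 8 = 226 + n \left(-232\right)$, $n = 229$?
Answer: $- \frac{28676636763}{81437505520} \approx -0.35213$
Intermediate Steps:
$I = -52894$ ($I = 8 + \left(226 + 229 \left(-232\right)\right) = 8 + \left(226 - 53128\right) = 8 - 52902 = -52894$)
$- \frac{190523}{396251} + \frac{I}{-411040} = - \frac{190523}{396251} - \frac{52894}{-411040} = \left(-190523\right) \frac{1}{396251} - - \frac{26447}{205520} = - \frac{190523}{396251} + \frac{26447}{205520} = - \frac{28676636763}{81437505520}$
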